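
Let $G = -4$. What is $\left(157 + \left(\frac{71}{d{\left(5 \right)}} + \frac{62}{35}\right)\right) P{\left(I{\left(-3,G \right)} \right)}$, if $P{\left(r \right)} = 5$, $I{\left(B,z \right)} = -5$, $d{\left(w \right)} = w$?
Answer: $\frac{6054}{7} \approx 864.86$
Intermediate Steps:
$\left(157 + \left(\frac{71}{d{\left(5 \right)}} + \frac{62}{35}\right)\right) P{\left(I{\left(-3,G \right)} \right)} = \left(157 + \left(\frac{71}{5} + \frac{62}{35}\right)\right) 5 = \left(157 + \frac{559}{35}\right) 5 = \frac{6054}{35} \cdot 5 = \frac{6054}{7}$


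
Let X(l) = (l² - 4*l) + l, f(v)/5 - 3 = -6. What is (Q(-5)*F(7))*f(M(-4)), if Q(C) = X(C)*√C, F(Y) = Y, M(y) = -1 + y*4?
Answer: -4200*I*√5 ≈ -9391.5*I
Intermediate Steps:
M(y) = -1 + 4*y
f(v) = -15 (f(v) = 15 + 5*(-6) = 15 - 30 = -15)
X(l) = l² - 3*l
Q(C) = C^(3/2)*(-3 + C) (Q(C) = (C*(-3 + C))*√C = C^(3/2)*(-3 + C))
(Q(-5)*F(7))*f(M(-4)) = (((-5)^(3/2)*(-3 - 5))*7)*(-15) = ((-5*I*√5*(-8))*7)*(-15) = ((40*I*√5)*7)*(-15) = (280*I*√5)*(-15) = -4200*I*√5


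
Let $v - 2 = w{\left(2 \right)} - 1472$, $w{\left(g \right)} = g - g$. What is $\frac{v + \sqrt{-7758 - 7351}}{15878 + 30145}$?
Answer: $- \frac{490}{15341} + \frac{i \sqrt{15109}}{46023} \approx -0.031941 + 0.0026708 i$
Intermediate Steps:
$w{\left(g \right)} = 0$
$v = -1470$ ($v = 2 + \left(0 - 1472\right) = 2 - 1472 = -1470$)
$\frac{v + \sqrt{-7758 - 7351}}{15878 + 30145} = \frac{-1470 + \sqrt{-7758 - 7351}}{15878 + 30145} = \frac{-1470 + \sqrt{-15109}}{46023} = \left(-1470 + i \sqrt{15109}\right) \frac{1}{46023} = - \frac{490}{15341} + \frac{i \sqrt{15109}}{46023}$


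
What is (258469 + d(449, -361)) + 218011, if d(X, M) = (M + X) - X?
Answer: 476119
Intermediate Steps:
d(X, M) = M
(258469 + d(449, -361)) + 218011 = (258469 - 361) + 218011 = 258108 + 218011 = 476119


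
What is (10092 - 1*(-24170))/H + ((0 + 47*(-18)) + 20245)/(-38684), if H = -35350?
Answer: -52924891/35986300 ≈ -1.4707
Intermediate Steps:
(10092 - 1*(-24170))/H + ((0 + 47*(-18)) + 20245)/(-38684) = (10092 - 1*(-24170))/(-35350) + ((0 + 47*(-18)) + 20245)/(-38684) = (10092 + 24170)*(-1/35350) + ((0 - 846) + 20245)*(-1/38684) = 34262*(-1/35350) + (-846 + 20245)*(-1/38684) = -17131/17675 + 19399*(-1/38684) = -17131/17675 - 1021/2036 = -52924891/35986300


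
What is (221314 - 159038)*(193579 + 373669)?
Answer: 35325936448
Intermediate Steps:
(221314 - 159038)*(193579 + 373669) = 62276*567248 = 35325936448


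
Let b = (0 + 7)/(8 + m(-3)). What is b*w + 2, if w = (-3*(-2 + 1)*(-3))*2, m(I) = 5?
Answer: -100/13 ≈ -7.6923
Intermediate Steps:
b = 7/13 (b = (0 + 7)/(8 + 5) = 7/13 ≈ 0.53846)
w = -18 (w = (-3*(-1)*(-3))*2 = (3*(-3))*2 = -9*2 = -18)
b*w + 2 = (7/13)*(-18) + 2 = -126/13 + 2 = -100/13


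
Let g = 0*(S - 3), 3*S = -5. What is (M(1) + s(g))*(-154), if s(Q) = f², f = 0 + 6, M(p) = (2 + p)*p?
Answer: -6006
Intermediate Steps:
S = -5/3 (S = (⅓)*(-5) = -5/3 ≈ -1.6667)
M(p) = p*(2 + p)
g = 0 (g = 0*(-5/3 - 3) = 0*(-14/3) = 0)
f = 6
s(Q) = 36 (s(Q) = 6² = 36)
(M(1) + s(g))*(-154) = (1*(2 + 1) + 36)*(-154) = (1*3 + 36)*(-154) = (3 + 36)*(-154) = 39*(-154) = -6006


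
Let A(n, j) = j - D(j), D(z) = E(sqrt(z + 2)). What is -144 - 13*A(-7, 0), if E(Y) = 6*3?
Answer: 90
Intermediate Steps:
E(Y) = 18
D(z) = 18
A(n, j) = -18 + j (A(n, j) = j - 1*18 = j - 18 = -18 + j)
-144 - 13*A(-7, 0) = -144 - 13*(-18 + 0) = -144 - 13*(-18) = -144 + 234 = 90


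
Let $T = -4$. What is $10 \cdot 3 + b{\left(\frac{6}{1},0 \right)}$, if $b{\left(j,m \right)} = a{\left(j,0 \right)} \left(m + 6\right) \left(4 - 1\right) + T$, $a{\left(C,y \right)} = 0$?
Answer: $26$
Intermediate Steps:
$b{\left(j,m \right)} = -4$ ($b{\left(j,m \right)} = 0 \left(m + 6\right) \left(4 - 1\right) - 4 = 0 \left(6 + m\right) 3 - 4 = 0 \left(18 + 3 m\right) - 4 = 0 - 4 = -4$)
$10 \cdot 3 + b{\left(\frac{6}{1},0 \right)} = 10 \cdot 3 - 4 = 30 - 4 = 26$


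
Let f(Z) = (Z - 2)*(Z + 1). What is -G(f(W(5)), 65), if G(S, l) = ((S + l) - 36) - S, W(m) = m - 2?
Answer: -29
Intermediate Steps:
W(m) = -2 + m
f(Z) = (1 + Z)*(-2 + Z) (f(Z) = (-2 + Z)*(1 + Z) = (1 + Z)*(-2 + Z))
G(S, l) = -36 + l (G(S, l) = (-36 + S + l) - S = -36 + l)
-G(f(W(5)), 65) = -(-36 + 65) = -1*29 = -29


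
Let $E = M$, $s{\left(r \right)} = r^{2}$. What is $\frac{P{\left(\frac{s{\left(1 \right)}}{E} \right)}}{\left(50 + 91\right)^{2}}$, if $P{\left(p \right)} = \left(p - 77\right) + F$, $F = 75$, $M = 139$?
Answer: $- \frac{277}{2763459} \approx -0.00010024$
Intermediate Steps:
$E = 139$
$P{\left(p \right)} = -2 + p$ ($P{\left(p \right)} = \left(p - 77\right) + 75 = \left(-77 + p\right) + 75 = -2 + p$)
$\frac{P{\left(\frac{s{\left(1 \right)}}{E} \right)}}{\left(50 + 91\right)^{2}} = \frac{-2 + \frac{1^{2}}{139}}{\left(50 + 91\right)^{2}} = \frac{-2 + 1 \cdot \frac{1}{139}}{141^{2}} = \frac{-2 + \frac{1}{139}}{19881} = \left(- \frac{277}{139}\right) \frac{1}{19881} = - \frac{277}{2763459}$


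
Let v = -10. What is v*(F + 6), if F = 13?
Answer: -190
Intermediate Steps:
v*(F + 6) = -10*(13 + 6) = -10*19 = -190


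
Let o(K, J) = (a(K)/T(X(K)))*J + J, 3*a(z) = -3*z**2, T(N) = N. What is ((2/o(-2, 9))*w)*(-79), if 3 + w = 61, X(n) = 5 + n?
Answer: 9164/3 ≈ 3054.7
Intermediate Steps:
a(z) = -z**2 (a(z) = (-3*z**2)/3 = -z**2)
w = 58 (w = -3 + 61 = 58)
o(K, J) = J - J*K**2/(5 + K) (o(K, J) = ((-K**2)/(5 + K))*J + J = (-K**2/(5 + K))*J + J = -J*K**2/(5 + K) + J = J - J*K**2/(5 + K))
((2/o(-2, 9))*w)*(-79) = ((2/((9*(5 - 2 - 1*(-2)**2)/(5 - 2))))*58)*(-79) = ((2/((9*(5 - 2 - 1*4)/3)))*58)*(-79) = ((2/((9*(1/3)*(5 - 2 - 4))))*58)*(-79) = ((2/((9*(1/3)*(-1))))*58)*(-79) = ((2/(-3))*58)*(-79) = ((2*(-1/3))*58)*(-79) = -2/3*58*(-79) = -116/3*(-79) = 9164/3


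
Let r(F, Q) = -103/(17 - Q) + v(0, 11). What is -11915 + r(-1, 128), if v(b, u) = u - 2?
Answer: -1321463/111 ≈ -11905.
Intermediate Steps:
v(b, u) = -2 + u
r(F, Q) = 9 - 103/(17 - Q) (r(F, Q) = -103/(17 - Q) + (-2 + 11) = -103/(17 - Q) + 9 = 9 - 103/(17 - Q))
-11915 + r(-1, 128) = -11915 + (-50 + 9*128)/(-17 + 128) = -11915 + (-50 + 1152)/111 = -11915 + (1/111)*1102 = -11915 + 1102/111 = -1321463/111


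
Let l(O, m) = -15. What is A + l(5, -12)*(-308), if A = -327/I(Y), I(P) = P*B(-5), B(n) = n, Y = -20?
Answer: 461673/100 ≈ 4616.7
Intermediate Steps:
I(P) = -5*P (I(P) = P*(-5) = -5*P)
A = -327/100 (A = -327/((-5*(-20))) = -327/100 ≈ -3.2700)
A + l(5, -12)*(-308) = -327/100 - 15*(-308) = -327/100 + 4620 = 461673/100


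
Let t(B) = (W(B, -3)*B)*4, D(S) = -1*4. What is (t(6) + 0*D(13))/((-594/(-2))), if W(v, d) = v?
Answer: 16/33 ≈ 0.48485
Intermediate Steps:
D(S) = -4
t(B) = 4*B² (t(B) = (B*B)*4 = B²*4 = 4*B²)
(t(6) + 0*D(13))/((-594/(-2))) = (4*6² + 0*(-4))/((-594/(-2))) = (4*36 + 0)/((-½*(-594))) = (144 + 0)/297 = 144*(1/297) = 16/33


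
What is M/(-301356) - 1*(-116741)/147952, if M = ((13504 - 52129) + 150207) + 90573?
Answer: 439280353/3715518576 ≈ 0.11823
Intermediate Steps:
M = 202155 (M = (-38625 + 150207) + 90573 = 111582 + 90573 = 202155)
M/(-301356) - 1*(-116741)/147952 = 202155/(-301356) - 1*(-116741)/147952 = 202155*(-1/301356) + 116741*(1/147952) = -67385/100452 + 116741/147952 = 439280353/3715518576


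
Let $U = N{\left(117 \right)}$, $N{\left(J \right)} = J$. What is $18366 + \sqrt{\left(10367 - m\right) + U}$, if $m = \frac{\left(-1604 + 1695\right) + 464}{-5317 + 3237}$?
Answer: $18366 + \frac{\sqrt{113397830}}{104} \approx 18468.0$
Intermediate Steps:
$U = 117$
$m = - \frac{111}{416}$ ($m = \frac{91 + 464}{-2080} = 555 \left(- \frac{1}{2080}\right) = - \frac{111}{416} \approx -0.26683$)
$18366 + \sqrt{\left(10367 - m\right) + U} = 18366 + \sqrt{\left(10367 - - \frac{111}{416}\right) + 117} = 18366 + \sqrt{\left(10367 + \frac{111}{416}\right) + 117} = 18366 + \sqrt{\frac{4312783}{416} + 117} = 18366 + \sqrt{\frac{4361455}{416}} = 18366 + \frac{\sqrt{113397830}}{104}$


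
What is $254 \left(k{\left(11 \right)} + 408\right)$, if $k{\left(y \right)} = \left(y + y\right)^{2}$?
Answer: $226568$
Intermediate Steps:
$k{\left(y \right)} = 4 y^{2}$ ($k{\left(y \right)} = \left(2 y\right)^{2} = 4 y^{2}$)
$254 \left(k{\left(11 \right)} + 408\right) = 254 \left(4 \cdot 11^{2} + 408\right) = 254 \left(4 \cdot 121 + 408\right) = 254 \left(484 + 408\right) = 254 \cdot 892 = 226568$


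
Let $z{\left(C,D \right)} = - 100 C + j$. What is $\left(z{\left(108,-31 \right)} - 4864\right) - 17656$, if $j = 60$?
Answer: $-33260$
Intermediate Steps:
$z{\left(C,D \right)} = 60 - 100 C$ ($z{\left(C,D \right)} = - 100 C + 60 = 60 - 100 C$)
$\left(z{\left(108,-31 \right)} - 4864\right) - 17656 = \left(\left(60 - 10800\right) - 4864\right) - 17656 = \left(-10740 - 4864\right) - 17656 = -15604 - 17656 = -33260$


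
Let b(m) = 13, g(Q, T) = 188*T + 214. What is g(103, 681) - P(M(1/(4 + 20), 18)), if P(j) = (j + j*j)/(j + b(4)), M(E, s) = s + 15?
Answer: 2949005/23 ≈ 1.2822e+5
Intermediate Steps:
M(E, s) = 15 + s
g(Q, T) = 214 + 188*T
P(j) = (j + j²)/(13 + j) (P(j) = (j + j*j)/(j + 13) = (j + j²)/(13 + j))
g(103, 681) - P(M(1/(4 + 20), 18)) = (214 + 188*681) - (15 + 18)*(1 + (15 + 18))/(13 + (15 + 18)) = (214 + 128028) - 33*(1 + 33)/(13 + 33) = 128242 - 33*34/46 = 128242 - 1*561/23 = 128242 - 561/23 = 2949005/23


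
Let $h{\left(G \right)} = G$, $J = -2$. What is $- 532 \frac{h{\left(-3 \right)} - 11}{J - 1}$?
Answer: $- \frac{7448}{3} \approx -2482.7$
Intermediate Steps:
$- 532 \frac{h{\left(-3 \right)} - 11}{J - 1} = - 532 \frac{-3 - 11}{-2 - 1} = - 532 \frac{-3 - 11}{-3} = - 532 \left(-3 - 11\right) \left(- \frac{1}{3}\right) = - 532 \left(\left(-14\right) \left(- \frac{1}{3}\right)\right) = \left(-532\right) \frac{14}{3} = - \frac{7448}{3}$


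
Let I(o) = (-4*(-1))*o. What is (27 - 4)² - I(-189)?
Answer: 1285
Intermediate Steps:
I(o) = 4*o
(27 - 4)² - I(-189) = (27 - 4)² - 4*(-189) = 23² - 1*(-756) = 529 + 756 = 1285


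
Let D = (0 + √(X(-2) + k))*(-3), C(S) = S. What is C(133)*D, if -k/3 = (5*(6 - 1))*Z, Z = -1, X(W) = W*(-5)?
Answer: -399*√85 ≈ -3678.6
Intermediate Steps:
X(W) = -5*W
k = 75 (k = -3*5*(6 - 1)*(-1) = -3*5*5*(-1) = -75*(-1) = -3*(-25) = 75)
D = -3*√85 (D = (0 + √(-5*(-2) + 75))*(-3) = (0 + √(10 + 75))*(-3) = (0 + √85)*(-3) = √85*(-3) = -3*√85 ≈ -27.659)
C(133)*D = 133*(-3*√85) = -399*√85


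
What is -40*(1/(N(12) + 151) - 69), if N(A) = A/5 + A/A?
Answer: 532630/193 ≈ 2759.7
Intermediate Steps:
N(A) = 1 + A/5 (N(A) = A*(⅕) + 1 = A/5 + 1 = 1 + A/5)
-40*(1/(N(12) + 151) - 69) = -40*(1/((1 + (⅕)*12) + 151) - 69) = -40*(1/((1 + 12/5) + 151) - 69) = -40*(1/(17/5 + 151) - 69) = -40*(1/(772/5) - 69) = -40*(5/772 - 69) = -40*(-53263/772) = 532630/193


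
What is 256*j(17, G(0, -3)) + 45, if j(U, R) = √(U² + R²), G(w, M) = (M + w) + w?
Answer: 45 + 256*√298 ≈ 4464.2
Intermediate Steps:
G(w, M) = M + 2*w
j(U, R) = √(R² + U²)
256*j(17, G(0, -3)) + 45 = 256*√((-3 + 2*0)² + 17²) + 45 = 256*√((-3 + 0)² + 289) + 45 = 256*√((-3)² + 289) + 45 = 256*√(9 + 289) + 45 = 256*√298 + 45 = 45 + 256*√298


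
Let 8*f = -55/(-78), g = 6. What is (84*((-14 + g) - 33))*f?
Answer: -15785/52 ≈ -303.56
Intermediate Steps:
f = 55/624 (f = (-55/(-78))/8 = (-55*(-1/78))/8 = (⅛)*(55/78) = 55/624 ≈ 0.088141)
(84*((-14 + g) - 33))*f = (84*((-14 + 6) - 33))*(55/624) = (84*(-8 - 33))*(55/624) = (84*(-41))*(55/624) = -3444*55/624 = -15785/52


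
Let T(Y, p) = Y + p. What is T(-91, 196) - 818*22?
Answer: -17891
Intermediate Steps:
T(-91, 196) - 818*22 = (-91 + 196) - 818*22 = 105 - 17996 = -17891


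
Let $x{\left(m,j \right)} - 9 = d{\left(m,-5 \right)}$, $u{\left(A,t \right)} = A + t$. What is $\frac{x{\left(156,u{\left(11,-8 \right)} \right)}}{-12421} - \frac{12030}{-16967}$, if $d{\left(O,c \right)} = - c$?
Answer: $\frac{149187092}{210747107} \approx 0.7079$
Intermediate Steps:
$x{\left(m,j \right)} = 14$ ($x{\left(m,j \right)} = 9 - -5 = 9 + 5 = 14$)
$\frac{x{\left(156,u{\left(11,-8 \right)} \right)}}{-12421} - \frac{12030}{-16967} = \frac{14}{-12421} - \frac{12030}{-16967} = 14 \left(- \frac{1}{12421}\right) - - \frac{12030}{16967} = - \frac{14}{12421} + \frac{12030}{16967} = \frac{149187092}{210747107}$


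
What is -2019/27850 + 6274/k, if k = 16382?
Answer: 70827821/228119350 ≈ 0.31049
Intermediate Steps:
-2019/27850 + 6274/k = -2019/27850 + 6274/16382 = -2019*1/27850 + 6274*(1/16382) = -2019/27850 + 3137/8191 = 70827821/228119350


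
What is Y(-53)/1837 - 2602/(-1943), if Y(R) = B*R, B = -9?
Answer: 5706685/3569291 ≈ 1.5988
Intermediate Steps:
Y(R) = -9*R
Y(-53)/1837 - 2602/(-1943) = -9*(-53)/1837 - 2602/(-1943) = 477*(1/1837) - 2602*(-1/1943) = 477/1837 + 2602/1943 = 5706685/3569291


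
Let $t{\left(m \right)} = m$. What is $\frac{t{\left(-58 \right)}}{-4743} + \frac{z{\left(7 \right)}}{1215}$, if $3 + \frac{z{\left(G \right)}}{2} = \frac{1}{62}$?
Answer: $\frac{937}{128061} \approx 0.0073168$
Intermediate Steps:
$z{\left(G \right)} = - \frac{185}{31}$ ($z{\left(G \right)} = -6 + \frac{2}{62} = -6 + 2 \cdot \frac{1}{62} = -6 + \frac{1}{31} = - \frac{185}{31}$)
$\frac{t{\left(-58 \right)}}{-4743} + \frac{z{\left(7 \right)}}{1215} = - \frac{58}{-4743} - \frac{185}{31 \cdot 1215} = \left(-58\right) \left(- \frac{1}{4743}\right) - \frac{37}{7533} = \frac{58}{4743} - \frac{37}{7533} = \frac{937}{128061}$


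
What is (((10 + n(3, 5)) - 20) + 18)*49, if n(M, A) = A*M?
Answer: 1127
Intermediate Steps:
(((10 + n(3, 5)) - 20) + 18)*49 = (((10 + 5*3) - 20) + 18)*49 = (((10 + 15) - 20) + 18)*49 = ((25 - 20) + 18)*49 = (5 + 18)*49 = 23*49 = 1127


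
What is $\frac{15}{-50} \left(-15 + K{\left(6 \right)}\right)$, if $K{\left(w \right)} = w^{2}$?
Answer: $- \frac{63}{10} \approx -6.3$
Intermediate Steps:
$\frac{15}{-50} \left(-15 + K{\left(6 \right)}\right) = \frac{15}{-50} \left(-15 + 6^{2}\right) = 15 \left(- \frac{1}{50}\right) \left(-15 + 36\right) = \left(- \frac{3}{10}\right) 21 = - \frac{63}{10}$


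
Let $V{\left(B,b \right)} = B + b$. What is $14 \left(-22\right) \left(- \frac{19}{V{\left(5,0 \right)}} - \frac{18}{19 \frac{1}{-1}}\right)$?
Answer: $\frac{83468}{95} \approx 878.61$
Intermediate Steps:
$14 \left(-22\right) \left(- \frac{19}{V{\left(5,0 \right)}} - \frac{18}{19 \frac{1}{-1}}\right) = 14 \left(-22\right) \left(- \frac{19}{5 + 0} - \frac{18}{19 \frac{1}{-1}}\right) = - 308 \left(- \frac{19}{5} - \frac{18}{19 \left(-1\right)}\right) = - 308 \left(\left(-19\right) \frac{1}{5} - \frac{18}{-19}\right) = - 308 \left(- \frac{19}{5} - - \frac{18}{19}\right) = - 308 \left(- \frac{19}{5} + \frac{18}{19}\right) = \left(-308\right) \left(- \frac{271}{95}\right) = \frac{83468}{95}$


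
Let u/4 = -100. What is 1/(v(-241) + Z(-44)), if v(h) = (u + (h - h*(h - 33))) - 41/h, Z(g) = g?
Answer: -241/16079238 ≈ -1.4988e-5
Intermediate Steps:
u = -400 (u = 4*(-100) = -400)
v(h) = -400 + h - 41/h - h*(-33 + h) (v(h) = (-400 + (h - h*(h - 33))) - 41/h = (-400 + (h - h*(-33 + h))) - 41/h = (-400 + h - h*(-33 + h)) - 41/h = -400 + h - 41/h - h*(-33 + h))
1/(v(-241) + Z(-44)) = 1/((-400 - 1*(-241)**2 - 41/(-241) + 34*(-241)) - 44) = 1/((-400 - 1*58081 - 41*(-1/241) - 8194) - 44) = 1/((-400 - 58081 + 41/241 - 8194) - 44) = 1/(-16068634/241 - 44) = 1/(-16079238/241) = -241/16079238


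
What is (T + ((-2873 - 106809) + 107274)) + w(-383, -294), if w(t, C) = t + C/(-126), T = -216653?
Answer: -658325/3 ≈ -2.1944e+5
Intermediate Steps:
w(t, C) = t - C/126 (w(t, C) = t + C*(-1/126) = t - C/126)
(T + ((-2873 - 106809) + 107274)) + w(-383, -294) = (-216653 + ((-2873 - 106809) + 107274)) + (-383 - 1/126*(-294)) = (-216653 + (-109682 + 107274)) + (-383 + 7/3) = (-216653 - 2408) - 1142/3 = -219061 - 1142/3 = -658325/3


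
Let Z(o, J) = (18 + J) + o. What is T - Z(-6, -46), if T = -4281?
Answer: -4247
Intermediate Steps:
Z(o, J) = 18 + J + o
T - Z(-6, -46) = -4281 - (18 - 46 - 6) = -4281 - 1*(-34) = -4281 + 34 = -4247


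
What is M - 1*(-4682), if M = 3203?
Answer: 7885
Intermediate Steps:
M - 1*(-4682) = 3203 - 1*(-4682) = 3203 + 4682 = 7885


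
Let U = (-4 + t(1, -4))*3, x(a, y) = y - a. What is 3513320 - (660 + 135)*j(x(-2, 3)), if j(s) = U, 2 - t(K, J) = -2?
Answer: 3513320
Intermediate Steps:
t(K, J) = 4 (t(K, J) = 2 - 1*(-2) = 2 + 2 = 4)
U = 0 (U = (-4 + 4)*3 = 0*3 = 0)
j(s) = 0
3513320 - (660 + 135)*j(x(-2, 3)) = 3513320 - (660 + 135)*0 = 3513320 - 795*0 = 3513320 - 1*0 = 3513320 + 0 = 3513320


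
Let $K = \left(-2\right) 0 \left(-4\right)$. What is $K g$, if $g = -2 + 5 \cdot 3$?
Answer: $0$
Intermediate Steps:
$K = 0$ ($K = 0 \left(-4\right) = 0$)
$g = 13$ ($g = -2 + 15 = 13$)
$K g = 0 \cdot 13 = 0$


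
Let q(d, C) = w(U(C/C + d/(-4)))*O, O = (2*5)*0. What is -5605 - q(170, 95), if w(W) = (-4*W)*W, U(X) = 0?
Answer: -5605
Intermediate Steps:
w(W) = -4*W**2
O = 0 (O = 10*0 = 0)
q(d, C) = 0 (q(d, C) = -4*0**2*0 = -4*0*0 = 0*0 = 0)
-5605 - q(170, 95) = -5605 - 1*0 = -5605 + 0 = -5605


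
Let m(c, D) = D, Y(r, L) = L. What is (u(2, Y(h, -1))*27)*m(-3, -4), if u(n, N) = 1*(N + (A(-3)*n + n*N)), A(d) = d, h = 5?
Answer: 972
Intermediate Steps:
u(n, N) = N - 3*n + N*n (u(n, N) = 1*(N + (-3*n + n*N)) = 1*(N + (-3*n + N*n)) = 1*(N - 3*n + N*n) = N - 3*n + N*n)
(u(2, Y(h, -1))*27)*m(-3, -4) = ((-1 - 3*2 - 1*2)*27)*(-4) = ((-1 - 6 - 2)*27)*(-4) = -9*27*(-4) = -243*(-4) = 972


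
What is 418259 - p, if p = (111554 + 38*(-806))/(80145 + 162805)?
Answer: 1181580734/2825 ≈ 4.1826e+5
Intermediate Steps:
p = 941/2825 (p = (111554 - 30628)/242950 = 80926*(1/242950) = 941/2825 ≈ 0.33310)
418259 - p = 418259 - 1*941/2825 = 418259 - 941/2825 = 1181580734/2825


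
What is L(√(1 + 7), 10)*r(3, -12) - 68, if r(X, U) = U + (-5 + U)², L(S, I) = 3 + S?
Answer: 763 + 554*√2 ≈ 1546.5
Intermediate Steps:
L(√(1 + 7), 10)*r(3, -12) - 68 = (3 + √(1 + 7))*(-12 + (-5 - 12)²) - 68 = (3 + √8)*(-12 + (-17)²) - 68 = (3 + 2*√2)*(-12 + 289) - 68 = (3 + 2*√2)*277 - 68 = (831 + 554*√2) - 68 = 763 + 554*√2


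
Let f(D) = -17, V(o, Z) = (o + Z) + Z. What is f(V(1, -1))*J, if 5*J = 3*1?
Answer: -51/5 ≈ -10.200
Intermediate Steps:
V(o, Z) = o + 2*Z (V(o, Z) = (Z + o) + Z = o + 2*Z)
J = 3/5 (J = (3*1)/5 = (1/5)*3 = 3/5 ≈ 0.60000)
f(V(1, -1))*J = -17*3/5 = -51/5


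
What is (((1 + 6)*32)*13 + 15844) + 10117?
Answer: 28873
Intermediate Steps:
(((1 + 6)*32)*13 + 15844) + 10117 = ((7*32)*13 + 15844) + 10117 = (224*13 + 15844) + 10117 = (2912 + 15844) + 10117 = 18756 + 10117 = 28873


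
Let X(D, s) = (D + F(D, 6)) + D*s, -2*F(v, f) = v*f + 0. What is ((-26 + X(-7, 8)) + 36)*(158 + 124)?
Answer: -9024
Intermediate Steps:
F(v, f) = -f*v/2 (F(v, f) = -(v*f + 0)/2 = -(f*v + 0)/2 = -f*v/2)
X(D, s) = -2*D + D*s (X(D, s) = (D - ½*6*D) + D*s = (D - 3*D) + D*s = -2*D + D*s)
((-26 + X(-7, 8)) + 36)*(158 + 124) = ((-26 - 7*(-2 + 8)) + 36)*(158 + 124) = ((-26 - 7*6) + 36)*282 = ((-26 - 42) + 36)*282 = (-68 + 36)*282 = -32*282 = -9024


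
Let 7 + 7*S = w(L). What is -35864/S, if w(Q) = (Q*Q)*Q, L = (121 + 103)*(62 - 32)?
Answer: -35864/43352063999 ≈ -8.2727e-7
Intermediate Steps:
L = 6720 (L = 224*30 = 6720)
w(Q) = Q³ (w(Q) = Q²*Q = Q³)
S = 43352063999 (S = -1 + (⅐)*6720³ = -1 + (⅐)*303464448000 = -1 + 43352064000 = 43352063999)
-35864/S = -35864/43352063999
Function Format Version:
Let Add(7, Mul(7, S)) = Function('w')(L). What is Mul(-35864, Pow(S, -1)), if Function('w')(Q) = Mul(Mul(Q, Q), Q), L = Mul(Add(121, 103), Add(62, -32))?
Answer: Rational(-35864, 43352063999) ≈ -8.2727e-7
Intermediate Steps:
L = 6720 (L = Mul(224, 30) = 6720)
Function('w')(Q) = Pow(Q, 3) (Function('w')(Q) = Mul(Pow(Q, 2), Q) = Pow(Q, 3))
S = 43352063999 (S = Add(-1, Mul(Rational(1, 7), Pow(6720, 3))) = Add(-1, Mul(Rational(1, 7), 303464448000)) = Add(-1, 43352064000) = 43352063999)
Mul(-35864, Pow(S, -1)) = Mul(-35864, Pow(43352063999, -1)) = Mul(-35864, Rational(1, 43352063999)) = Rational(-35864, 43352063999)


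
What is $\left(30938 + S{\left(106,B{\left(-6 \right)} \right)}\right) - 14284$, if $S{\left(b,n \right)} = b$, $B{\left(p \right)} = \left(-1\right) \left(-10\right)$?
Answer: $16760$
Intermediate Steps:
$B{\left(p \right)} = 10$
$\left(30938 + S{\left(106,B{\left(-6 \right)} \right)}\right) - 14284 = \left(30938 + 106\right) - 14284 = 31044 - 14284 = 16760$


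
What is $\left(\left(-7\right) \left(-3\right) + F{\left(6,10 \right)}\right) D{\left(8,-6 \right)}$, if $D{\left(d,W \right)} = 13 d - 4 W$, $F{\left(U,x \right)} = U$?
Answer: $3456$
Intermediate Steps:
$D{\left(d,W \right)} = - 4 W + 13 d$
$\left(\left(-7\right) \left(-3\right) + F{\left(6,10 \right)}\right) D{\left(8,-6 \right)} = \left(\left(-7\right) \left(-3\right) + 6\right) \left(\left(-4\right) \left(-6\right) + 13 \cdot 8\right) = \left(21 + 6\right) \left(24 + 104\right) = 27 \cdot 128 = 3456$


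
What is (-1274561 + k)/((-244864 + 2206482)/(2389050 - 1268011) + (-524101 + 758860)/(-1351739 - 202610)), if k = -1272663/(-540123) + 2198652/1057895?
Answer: -423001936049687123573804411848/530608307597388270859295 ≈ -7.9720e+5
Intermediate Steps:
k = 844628779527/190464473695 (k = -1272663*(-1/540123) + 2198652*(1/1057895) = 424221/180041 + 2198652/1057895 = 844628779527/190464473695 ≈ 4.4346)
(-1274561 + k)/((-244864 + 2206482)/(2389050 - 1268011) + (-524101 + 758860)/(-1351739 - 202610)) = (-1274561 + 844628779527/190464473695)/((-244864 + 2206482)/(2389050 - 1268011) + (-524101 + 758860)/(-1351739 - 202610)) = -242757745428393368/(190464473695*(1961618/1121039 + 234759/(-1554349))) = -242757745428393368/(190464473695*(1961618*(1/1121039) + 234759*(-1/1554349))) = -242757745428393368/(190464473695*(1961618/1121039 - 234759/1554349)) = -242757745428393368/(190464473695*2785864982081/1742485848611) = -242757745428393368/190464473695*1742485848611/2785864982081 = -423001936049687123573804411848/530608307597388270859295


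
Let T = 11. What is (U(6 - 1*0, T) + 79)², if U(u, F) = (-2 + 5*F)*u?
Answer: 157609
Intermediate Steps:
U(u, F) = u*(-2 + 5*F)
(U(6 - 1*0, T) + 79)² = ((6 - 1*0)*(-2 + 5*11) + 79)² = ((6 + 0)*(-2 + 55) + 79)² = (6*53 + 79)² = (318 + 79)² = 397² = 157609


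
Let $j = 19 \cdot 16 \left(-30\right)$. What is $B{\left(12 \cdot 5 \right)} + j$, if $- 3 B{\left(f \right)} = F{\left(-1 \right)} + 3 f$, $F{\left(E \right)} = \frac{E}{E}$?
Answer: $- \frac{27541}{3} \approx -9180.3$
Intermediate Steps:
$F{\left(E \right)} = 1$
$j = -9120$ ($j = 304 \left(-30\right) = -9120$)
$B{\left(f \right)} = - \frac{1}{3} - f$ ($B{\left(f \right)} = - \frac{1 + 3 f}{3} = - \frac{1}{3} - f$)
$B{\left(12 \cdot 5 \right)} + j = \left(- \frac{1}{3} - 12 \cdot 5\right) - 9120 = \left(- \frac{1}{3} - 60\right) - 9120 = - \frac{181}{3} - 9120 = - \frac{27541}{3}$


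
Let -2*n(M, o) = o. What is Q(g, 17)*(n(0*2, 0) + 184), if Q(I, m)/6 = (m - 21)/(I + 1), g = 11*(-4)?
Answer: 4416/43 ≈ 102.70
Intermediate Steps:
n(M, o) = -o/2
g = -44
Q(I, m) = 6*(-21 + m)/(1 + I) (Q(I, m) = 6*((m - 21)/(I + 1)) = 6*((-21 + m)/(1 + I)) = 6*(-21 + m)/(1 + I))
Q(g, 17)*(n(0*2, 0) + 184) = (6*(-21 + 17)/(1 - 44))*(-½*0 + 184) = (6*(-4)/(-43))*(0 + 184) = (6*(-1/43)*(-4))*184 = (24/43)*184 = 4416/43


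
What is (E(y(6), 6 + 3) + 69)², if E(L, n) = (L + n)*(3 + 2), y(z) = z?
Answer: 20736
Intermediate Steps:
E(L, n) = 5*L + 5*n (E(L, n) = (L + n)*5 = 5*L + 5*n)
(E(y(6), 6 + 3) + 69)² = ((5*6 + 5*(6 + 3)) + 69)² = ((30 + 5*9) + 69)² = ((30 + 45) + 69)² = (75 + 69)² = 144² = 20736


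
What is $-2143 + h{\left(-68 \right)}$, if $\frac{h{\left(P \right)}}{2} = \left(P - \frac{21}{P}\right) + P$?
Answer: $- \frac{82089}{34} \approx -2414.4$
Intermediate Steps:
$h{\left(P \right)} = - \frac{42}{P} + 4 P$ ($h{\left(P \right)} = 2 \left(\left(P - \frac{21}{P}\right) + P\right) = 2 \left(- \frac{21}{P} + 2 P\right) = - \frac{42}{P} + 4 P$)
$-2143 + h{\left(-68 \right)} = -2143 + \left(- \frac{42}{-68} + 4 \left(-68\right)\right) = -2143 - \frac{9227}{34} = - \frac{82089}{34}$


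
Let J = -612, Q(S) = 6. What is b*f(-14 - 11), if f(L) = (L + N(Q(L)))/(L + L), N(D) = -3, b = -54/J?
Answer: 21/425 ≈ 0.049412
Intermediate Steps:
b = 3/34 (b = -54/(-612) = -54*(-1/612) = 3/34 ≈ 0.088235)
f(L) = (-3 + L)/(2*L) (f(L) = (L - 3)/(L + L) = (-3 + L)/((2*L)) = (-3 + L)*(1/(2*L)) = (-3 + L)/(2*L))
b*f(-14 - 11) = 3*((-3 + (-14 - 11))/(2*(-14 - 11)))/34 = 3*((½)*(-3 - 25)/(-25))/34 = 3*((½)*(-1/25)*(-28))/34 = (3/34)*(14/25) = 21/425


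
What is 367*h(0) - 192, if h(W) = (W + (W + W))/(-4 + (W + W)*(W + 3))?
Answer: -192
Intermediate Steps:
h(W) = 3*W/(-4 + 2*W*(3 + W)) (h(W) = (W + 2*W)/(-4 + (2*W)*(3 + W)) = (3*W)/(-4 + 2*W*(3 + W)) = 3*W/(-4 + 2*W*(3 + W)))
367*h(0) - 192 = 367*((3/2)*0/(-2 + 0² + 3*0)) - 192 = 367*((3/2)*0/(-2 + 0 + 0)) - 192 = 367*((3/2)*0/(-2)) - 192 = 367*((3/2)*0*(-½)) - 192 = 367*0 - 192 = 0 - 192 = -192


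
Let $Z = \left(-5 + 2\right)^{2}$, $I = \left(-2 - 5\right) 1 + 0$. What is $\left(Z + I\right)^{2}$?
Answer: $4$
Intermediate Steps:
$I = -7$ ($I = \left(-7\right) 1 + 0 = -7 + 0 = -7$)
$Z = 9$ ($Z = \left(-3\right)^{2} = 9$)
$\left(Z + I\right)^{2} = \left(9 - 7\right)^{2} = 2^{2} = 4$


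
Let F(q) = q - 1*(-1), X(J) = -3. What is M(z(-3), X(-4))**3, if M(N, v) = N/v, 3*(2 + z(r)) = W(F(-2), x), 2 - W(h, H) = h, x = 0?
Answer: 1/27 ≈ 0.037037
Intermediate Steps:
F(q) = 1 + q (F(q) = q + 1 = 1 + q)
W(h, H) = 2 - h
z(r) = -1 (z(r) = -2 + (2 - (1 - 2))/3 = -2 + (2 - 1*(-1))/3 = -2 + (2 + 1)/3 = -2 + (1/3)*3 = -2 + 1 = -1)
M(z(-3), X(-4))**3 = (-1/(-3))**3 = (-1*(-1/3))**3 = (1/3)**3 = 1/27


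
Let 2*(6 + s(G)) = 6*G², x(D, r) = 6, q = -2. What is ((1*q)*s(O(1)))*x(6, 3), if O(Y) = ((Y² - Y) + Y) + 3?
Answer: -504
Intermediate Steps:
O(Y) = 3 + Y² (O(Y) = Y² + 3 = 3 + Y²)
s(G) = -6 + 3*G² (s(G) = -6 + (6*G²)/2 = -6 + 3*G²)
((1*q)*s(O(1)))*x(6, 3) = ((1*(-2))*(-6 + 3*(3 + 1²)²))*6 = -2*(-6 + 3*(3 + 1)²)*6 = -2*(-6 + 3*4²)*6 = -2*(-6 + 3*16)*6 = -2*(-6 + 48)*6 = -2*42*6 = -84*6 = -504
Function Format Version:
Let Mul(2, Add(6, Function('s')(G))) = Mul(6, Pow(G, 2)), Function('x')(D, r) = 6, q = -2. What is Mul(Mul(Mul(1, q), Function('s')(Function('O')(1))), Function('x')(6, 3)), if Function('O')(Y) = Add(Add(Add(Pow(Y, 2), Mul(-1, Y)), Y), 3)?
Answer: -504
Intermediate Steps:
Function('O')(Y) = Add(3, Pow(Y, 2)) (Function('O')(Y) = Add(Pow(Y, 2), 3) = Add(3, Pow(Y, 2)))
Function('s')(G) = Add(-6, Mul(3, Pow(G, 2))) (Function('s')(G) = Add(-6, Mul(Rational(1, 2), Mul(6, Pow(G, 2)))) = Add(-6, Mul(3, Pow(G, 2))))
Mul(Mul(Mul(1, q), Function('s')(Function('O')(1))), Function('x')(6, 3)) = Mul(Mul(Mul(1, -2), Add(-6, Mul(3, Pow(Add(3, Pow(1, 2)), 2)))), 6) = Mul(Mul(-2, Add(-6, Mul(3, Pow(Add(3, 1), 2)))), 6) = Mul(Mul(-2, Add(-6, Mul(3, Pow(4, 2)))), 6) = Mul(Mul(-2, Add(-6, Mul(3, 16))), 6) = Mul(Mul(-2, Add(-6, 48)), 6) = Mul(Mul(-2, 42), 6) = Mul(-84, 6) = -504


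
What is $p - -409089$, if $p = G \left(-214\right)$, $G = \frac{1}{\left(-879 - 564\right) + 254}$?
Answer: $\frac{486407035}{1189} \approx 4.0909 \cdot 10^{5}$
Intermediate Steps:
$G = - \frac{1}{1189}$ ($G = \frac{1}{\left(-879 - 564\right) + 254} = \frac{1}{-1443 + 254} = \frac{1}{-1189} = - \frac{1}{1189} \approx -0.00084104$)
$p = \frac{214}{1189}$ ($p = \left(- \frac{1}{1189}\right) \left(-214\right) = \frac{214}{1189} \approx 0.17998$)
$p - -409089 = \frac{214}{1189} - -409089 = \frac{214}{1189} + 409089 = \frac{486407035}{1189}$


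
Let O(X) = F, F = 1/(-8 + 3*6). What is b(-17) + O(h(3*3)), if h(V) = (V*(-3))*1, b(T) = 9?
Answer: 91/10 ≈ 9.1000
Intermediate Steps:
F = ⅒ (F = 1/(-8 + 18) = 1/10 = ⅒ ≈ 0.10000)
h(V) = -3*V (h(V) = -3*V*1 = -3*V)
O(X) = ⅒
b(-17) + O(h(3*3)) = 9 + ⅒ = 91/10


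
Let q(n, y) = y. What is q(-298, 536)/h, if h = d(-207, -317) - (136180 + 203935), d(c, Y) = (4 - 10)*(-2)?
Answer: -536/340103 ≈ -0.0015760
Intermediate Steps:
d(c, Y) = 12 (d(c, Y) = -6*(-2) = 12)
h = -340103 (h = 12 - (136180 + 203935) = 12 - 1*340115 = 12 - 340115 = -340103)
q(-298, 536)/h = 536/(-340103) = 536*(-1/340103) = -536/340103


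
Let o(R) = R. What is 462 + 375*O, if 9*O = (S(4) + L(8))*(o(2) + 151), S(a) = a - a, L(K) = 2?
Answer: 13212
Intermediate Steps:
S(a) = 0
O = 34 (O = ((0 + 2)*(2 + 151))/9 = (2*153)/9 = (⅑)*306 = 34)
462 + 375*O = 462 + 375*34 = 462 + 12750 = 13212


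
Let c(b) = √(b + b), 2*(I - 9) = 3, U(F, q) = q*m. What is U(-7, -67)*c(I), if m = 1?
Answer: -67*√21 ≈ -307.03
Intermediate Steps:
U(F, q) = q (U(F, q) = q*1 = q)
I = 21/2 (I = 9 + (½)*3 = 9 + 3/2 = 21/2 ≈ 10.500)
c(b) = √2*√b (c(b) = √(2*b) = √2*√b)
U(-7, -67)*c(I) = -67*√2*√(21/2) = -67*√2*√42/2 = -67*√21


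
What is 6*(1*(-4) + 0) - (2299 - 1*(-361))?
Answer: -2684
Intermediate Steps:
6*(1*(-4) + 0) - (2299 - 1*(-361)) = 6*(-4 + 0) - (2299 + 361) = 6*(-4) - 1*2660 = -24 - 2660 = -2684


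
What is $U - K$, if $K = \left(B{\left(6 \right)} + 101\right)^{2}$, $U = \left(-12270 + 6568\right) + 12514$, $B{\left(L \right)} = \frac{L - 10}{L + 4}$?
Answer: $- \frac{82709}{25} \approx -3308.4$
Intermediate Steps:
$B{\left(L \right)} = \frac{-10 + L}{4 + L}$
$U = 6812$ ($U = -5702 + 12514 = 6812$)
$K = \frac{253009}{25}$ ($K = \left(\frac{-10 + 6}{4 + 6} + 101\right)^{2} = \left(\frac{1}{10} \left(-4\right) + 101\right)^{2} = \left(- \frac{2}{5} + 101\right)^{2} = \left(\frac{503}{5}\right)^{2} = \frac{253009}{25} \approx 10120.0$)
$U - K = 6812 - \frac{253009}{25} = - \frac{82709}{25}$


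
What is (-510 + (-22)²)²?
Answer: 676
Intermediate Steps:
(-510 + (-22)²)² = (-510 + 484)² = (-26)² = 676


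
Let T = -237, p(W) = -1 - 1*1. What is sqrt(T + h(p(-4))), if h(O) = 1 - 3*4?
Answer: 2*I*sqrt(62) ≈ 15.748*I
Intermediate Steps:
p(W) = -2 (p(W) = -1 - 1 = -2)
h(O) = -11 (h(O) = 1 - 12 = -11)
sqrt(T + h(p(-4))) = sqrt(-237 - 11) = sqrt(-248) = 2*I*sqrt(62)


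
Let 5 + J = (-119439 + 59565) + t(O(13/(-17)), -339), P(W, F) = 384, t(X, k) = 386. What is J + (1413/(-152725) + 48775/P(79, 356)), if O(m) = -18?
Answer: -3481601655917/58646400 ≈ -59366.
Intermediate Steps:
J = -59493 (J = -5 + ((-119439 + 59565) + 386) = -5 + (-59874 + 386) = -5 - 59488 = -59493)
J + (1413/(-152725) + 48775/P(79, 356)) = -59493 + (1413/(-152725) + 48775/384) = -59493 + (1413*(-1/152725) + 48775*(1/384)) = -59493 + (-1413/152725 + 48775/384) = -59493 + 7448619283/58646400 = -3481601655917/58646400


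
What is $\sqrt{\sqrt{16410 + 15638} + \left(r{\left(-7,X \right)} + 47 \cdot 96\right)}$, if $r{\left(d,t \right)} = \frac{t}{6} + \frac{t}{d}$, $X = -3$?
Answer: $\frac{\sqrt{884338 + 784 \sqrt{2003}}}{14} \approx 68.49$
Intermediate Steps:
$r{\left(d,t \right)} = \frac{t}{6} + \frac{t}{d}$ ($r{\left(d,t \right)} = t \frac{1}{6} + \frac{t}{d} = \frac{t}{6} + \frac{t}{d}$)
$\sqrt{\sqrt{16410 + 15638} + \left(r{\left(-7,X \right)} + 47 \cdot 96\right)} = \sqrt{\sqrt{16410 + 15638} + \left(\left(\frac{1}{6} \left(-3\right) - \frac{3}{-7}\right) + 47 \cdot 96\right)} = \sqrt{\sqrt{32048} + \left(\left(- \frac{1}{2} - - \frac{3}{7}\right) + 4512\right)} = \sqrt{4 \sqrt{2003} + \left(\left(- \frac{1}{2} + \frac{3}{7}\right) + 4512\right)} = \sqrt{4 \sqrt{2003} + \left(- \frac{1}{14} + 4512\right)} = \sqrt{4 \sqrt{2003} + \frac{63167}{14}} = \sqrt{\frac{63167}{14} + 4 \sqrt{2003}}$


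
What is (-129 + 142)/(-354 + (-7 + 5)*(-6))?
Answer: -13/342 ≈ -0.038012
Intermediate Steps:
(-129 + 142)/(-354 + (-7 + 5)*(-6)) = 13/(-354 - 2*(-6)) = 13/(-354 + 12) = 13/(-342) = 13*(-1/342) = -13/342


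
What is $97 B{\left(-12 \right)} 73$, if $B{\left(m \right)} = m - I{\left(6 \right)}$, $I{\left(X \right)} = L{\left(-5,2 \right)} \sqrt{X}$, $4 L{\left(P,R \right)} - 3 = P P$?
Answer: $-84972 - 49567 \sqrt{6} \approx -2.0639 \cdot 10^{5}$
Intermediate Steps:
$L{\left(P,R \right)} = \frac{3}{4} + \frac{P^{2}}{4}$ ($L{\left(P,R \right)} = \frac{3}{4} + \frac{P P}{4} = \frac{3}{4} + \frac{P^{2}}{4}$)
$I{\left(X \right)} = 7 \sqrt{X}$ ($I{\left(X \right)} = \left(\frac{3}{4} + \frac{\left(-5\right)^{2}}{4}\right) \sqrt{X} = \left(\frac{3}{4} + \frac{1}{4} \cdot 25\right) \sqrt{X} = \left(\frac{3}{4} + \frac{25}{4}\right) \sqrt{X} = 7 \sqrt{X}$)
$B{\left(m \right)} = m - 7 \sqrt{6}$
$97 B{\left(-12 \right)} 73 = 97 \left(-12 - 7 \sqrt{6}\right) 73 = \left(-1164 - 679 \sqrt{6}\right) 73 = -84972 - 49567 \sqrt{6}$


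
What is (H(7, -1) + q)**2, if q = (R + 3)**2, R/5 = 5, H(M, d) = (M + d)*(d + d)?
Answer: 595984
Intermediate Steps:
H(M, d) = 2*d*(M + d) (H(M, d) = (M + d)*(2*d) = 2*d*(M + d))
R = 25 (R = 5*5 = 25)
q = 784 (q = (25 + 3)**2 = 28**2 = 784)
(H(7, -1) + q)**2 = (2*(-1)*(7 - 1) + 784)**2 = (2*(-1)*6 + 784)**2 = (-12 + 784)**2 = 772**2 = 595984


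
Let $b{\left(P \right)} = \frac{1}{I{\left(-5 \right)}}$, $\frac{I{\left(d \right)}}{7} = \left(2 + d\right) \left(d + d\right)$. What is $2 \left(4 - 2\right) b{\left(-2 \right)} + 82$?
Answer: $\frac{8612}{105} \approx 82.019$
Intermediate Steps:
$I{\left(d \right)} = 14 d \left(2 + d\right)$ ($I{\left(d \right)} = 7 \left(2 + d\right) \left(d + d\right) = 7 \left(2 + d\right) 2 d = 7 \cdot 2 d \left(2 + d\right) = 14 d \left(2 + d\right)$)
$b{\left(P \right)} = \frac{1}{210}$ ($b{\left(P \right)} = \frac{1}{14 \left(-5\right) \left(2 - 5\right)} = \frac{1}{14 \left(-5\right) \left(-3\right)} = \frac{1}{210}$)
$2 \left(4 - 2\right) b{\left(-2 \right)} + 82 = 2 \left(4 - 2\right) \frac{1}{210} + 82 = 2 \cdot 2 \cdot \frac{1}{210} + 82 = 4 \cdot \frac{1}{210} + 82 = \frac{2}{105} + 82 = \frac{8612}{105}$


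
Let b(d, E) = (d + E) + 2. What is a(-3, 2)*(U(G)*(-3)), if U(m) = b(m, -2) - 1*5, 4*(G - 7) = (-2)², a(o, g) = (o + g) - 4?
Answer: 45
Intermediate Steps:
a(o, g) = -4 + g + o (a(o, g) = (g + o) - 4 = -4 + g + o)
G = 8 (G = 7 + (¼)*(-2)² = 7 + (¼)*4 = 7 + 1 = 8)
b(d, E) = 2 + E + d (b(d, E) = (E + d) + 2 = 2 + E + d)
U(m) = -5 + m (U(m) = (2 - 2 + m) - 1*5 = m - 5 = -5 + m)
a(-3, 2)*(U(G)*(-3)) = (-4 + 2 - 3)*((-5 + 8)*(-3)) = -15*(-3) = -5*(-9) = 45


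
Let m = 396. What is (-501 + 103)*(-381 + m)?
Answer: -5970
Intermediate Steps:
(-501 + 103)*(-381 + m) = (-501 + 103)*(-381 + 396) = -398*15 = -5970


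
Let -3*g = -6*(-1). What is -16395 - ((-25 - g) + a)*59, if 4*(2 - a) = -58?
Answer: -32023/2 ≈ -16012.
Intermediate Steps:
a = 33/2 (a = 2 - ¼*(-58) = 2 + 29/2 = 33/2 ≈ 16.500)
g = -2 (g = -(-2)*(-1) = -⅓*6 = -2)
-16395 - ((-25 - g) + a)*59 = -16395 - ((-25 - 1*(-2)) + 33/2)*59 = -16395 - ((-25 + 2) + 33/2)*59 = -16395 - (-23 + 33/2)*59 = -16395 - (-13)*59/2 = -16395 - 1*(-767/2) = -16395 + 767/2 = -32023/2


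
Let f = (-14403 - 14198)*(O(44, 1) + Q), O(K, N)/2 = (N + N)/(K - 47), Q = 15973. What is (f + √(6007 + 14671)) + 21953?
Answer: -1370351056/3 + 7*√422 ≈ -4.5678e+8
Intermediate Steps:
O(K, N) = 4*N/(-47 + K) (O(K, N) = 2*((N + N)/(K - 47)) = 2*((2*N)/(-47 + K)) = 2*(2*N/(-47 + K)) = 4*N/(-47 + K))
f = -1370416915/3 (f = (-14403 - 14198)*(4*1/(-47 + 44) + 15973) = -28601*(4*1/(-3) + 15973) = -28601*(4*1*(-⅓) + 15973) = -28601*(-4/3 + 15973) = -28601*47915/3 = -1370416915/3 ≈ -4.5681e+8)
(f + √(6007 + 14671)) + 21953 = (-1370416915/3 + √(6007 + 14671)) + 21953 = (-1370416915/3 + √20678) + 21953 = (-1370416915/3 + 7*√422) + 21953 = -1370351056/3 + 7*√422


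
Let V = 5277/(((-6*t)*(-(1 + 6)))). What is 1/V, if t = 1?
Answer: 14/1759 ≈ 0.0079591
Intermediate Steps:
V = 1759/14 (V = 5277/(((-6*1)*(-(1 + 6)))) = 5277/((-(-6)*7)) = 5277/((-6*(-7))) = 5277/42 = 5277*(1/42) = 1759/14 ≈ 125.64)
1/V = 1/(1759/14) = 14/1759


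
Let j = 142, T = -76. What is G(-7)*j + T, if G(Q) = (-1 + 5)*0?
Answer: -76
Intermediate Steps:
G(Q) = 0 (G(Q) = 4*0 = 0)
G(-7)*j + T = 0*142 - 76 = 0 - 76 = -76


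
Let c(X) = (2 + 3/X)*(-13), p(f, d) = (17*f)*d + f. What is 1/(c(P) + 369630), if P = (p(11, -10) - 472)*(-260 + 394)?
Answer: 104118/38482429285 ≈ 2.7056e-6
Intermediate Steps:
p(f, d) = f + 17*d*f (p(f, d) = 17*d*f + f = f + 17*d*f)
P = -312354 (P = (11*(1 + 17*(-10)) - 472)*(-260 + 394) = (11*(1 - 170) - 472)*134 = (11*(-169) - 472)*134 = (-1859 - 472)*134 = -2331*134 = -312354)
c(X) = -26 - 39/X
1/(c(P) + 369630) = 1/((-26 - 39/(-312354)) + 369630) = 1/((-26 - 39*(-1/312354)) + 369630) = 1/((-26 + 13/104118) + 369630) = 1/(-2707055/104118 + 369630) = 1/(38482429285/104118) = 104118/38482429285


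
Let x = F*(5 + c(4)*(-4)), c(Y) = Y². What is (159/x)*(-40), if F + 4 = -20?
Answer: -265/59 ≈ -4.4915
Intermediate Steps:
F = -24 (F = -4 - 20 = -24)
x = 1416 (x = -24*(5 + 4²*(-4)) = -24*(5 + 16*(-4)) = -24*(5 - 64) = -24*(-59) = 1416)
(159/x)*(-40) = (159/1416)*(-40) = (159*(1/1416))*(-40) = (53/472)*(-40) = -265/59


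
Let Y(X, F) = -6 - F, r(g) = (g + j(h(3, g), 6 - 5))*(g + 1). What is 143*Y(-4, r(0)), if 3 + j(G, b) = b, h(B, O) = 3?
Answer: -572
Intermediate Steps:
j(G, b) = -3 + b
r(g) = (1 + g)*(-2 + g) (r(g) = (g + (-3 + (6 - 5)))*(g + 1) = (g + (-3 + 1))*(1 + g) = (g - 2)*(1 + g) = (-2 + g)*(1 + g) = (1 + g)*(-2 + g))
143*Y(-4, r(0)) = 143*(-6 - (-2 + 0² - 1*0)) = 143*(-6 - (-2 + 0 + 0)) = 143*(-6 - 1*(-2)) = 143*(-6 + 2) = 143*(-4) = -572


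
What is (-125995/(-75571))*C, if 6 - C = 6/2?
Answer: 377985/75571 ≈ 5.0017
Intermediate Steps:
C = 3 (C = 6 - 6/2 = 6 - 1*3 = 6 - 3 = 3)
(-125995/(-75571))*C = -125995/(-75571)*3 = -125995*(-1/75571)*3 = (125995/75571)*3 = 377985/75571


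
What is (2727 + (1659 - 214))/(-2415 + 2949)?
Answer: 2086/267 ≈ 7.8127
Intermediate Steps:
(2727 + (1659 - 214))/(-2415 + 2949) = (2727 + 1445)/534 = 4172*(1/534) = 2086/267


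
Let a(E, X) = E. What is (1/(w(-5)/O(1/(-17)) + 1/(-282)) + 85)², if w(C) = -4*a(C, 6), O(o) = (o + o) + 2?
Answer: 1039406757169/143544361 ≈ 7241.0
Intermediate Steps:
O(o) = 2 + 2*o (O(o) = 2*o + 2 = 2 + 2*o)
w(C) = -4*C
(1/(w(-5)/O(1/(-17)) + 1/(-282)) + 85)² = (1/((-4*(-5))/(2 + 2/(-17)) + 1/(-282)) + 85)² = (1/(20/(2 + 2*(-1/17)) - 1/282) + 85)² = (1/(20/(2 - 2/17) - 1/282) + 85)² = (1/(20/(32/17) - 1/282) + 85)² = (1/(20*(17/32) - 1/282) + 85)² = (1/(85/8 - 1/282) + 85)² = (1/(11981/1128) + 85)² = (1128/11981 + 85)² = (1019513/11981)² = 1039406757169/143544361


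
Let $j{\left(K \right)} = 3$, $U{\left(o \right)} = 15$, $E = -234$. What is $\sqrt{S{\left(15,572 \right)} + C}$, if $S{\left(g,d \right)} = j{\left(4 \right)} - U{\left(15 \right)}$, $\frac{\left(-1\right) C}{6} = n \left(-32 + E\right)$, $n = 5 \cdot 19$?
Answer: $2 \sqrt{37902} \approx 389.37$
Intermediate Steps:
$n = 95$
$C = 151620$ ($C = - 6 \cdot 95 \left(-32 - 234\right) = - 6 \cdot 95 \left(-266\right) = \left(-6\right) \left(-25270\right) = 151620$)
$S{\left(g,d \right)} = -12$ ($S{\left(g,d \right)} = 3 - 15 = -12$)
$\sqrt{S{\left(15,572 \right)} + C} = \sqrt{-12 + 151620} = \sqrt{151608} = 2 \sqrt{37902}$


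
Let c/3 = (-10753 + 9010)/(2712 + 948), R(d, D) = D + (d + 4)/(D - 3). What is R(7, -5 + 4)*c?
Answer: 5229/976 ≈ 5.3576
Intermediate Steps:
R(d, D) = D + (4 + d)/(-3 + D)
c = -1743/1220 (c = 3*((-10753 + 9010)/(2712 + 948)) = 3*(-1743/3660) = 3*(-1743*1/3660) = 3*(-581/1220) = -1743/1220 ≈ -1.4287)
R(7, -5 + 4)*c = ((4 + 7 + (-5 + 4)**2 - 3*(-5 + 4))/(-3 + (-5 + 4)))*(-1743/1220) = ((4 + 7 + (-1)**2 - 3*(-1))/(-3 - 1))*(-1743/1220) = ((4 + 7 + 1 + 3)/(-4))*(-1743/1220) = -1/4*15*(-1743/1220) = -15/4*(-1743/1220) = 5229/976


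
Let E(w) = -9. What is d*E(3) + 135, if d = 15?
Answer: 0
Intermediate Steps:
d*E(3) + 135 = 15*(-9) + 135 = -135 + 135 = 0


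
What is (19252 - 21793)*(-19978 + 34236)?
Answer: -36229578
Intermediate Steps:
(19252 - 21793)*(-19978 + 34236) = -2541*14258 = -36229578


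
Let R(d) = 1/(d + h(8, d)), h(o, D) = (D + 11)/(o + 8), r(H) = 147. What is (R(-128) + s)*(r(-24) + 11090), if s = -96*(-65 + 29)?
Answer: 84077751088/2165 ≈ 3.8835e+7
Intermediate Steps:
h(o, D) = (11 + D)/(8 + o)
s = 3456 (s = -96*(-36) = 3456)
R(d) = 1/(11/16 + 17*d/16) (R(d) = 1/(d + (11 + d)/(8 + 8)) = 1/(d + (11 + d)/16) = 1/(d + (11/16 + d/16)) = 1/(11/16 + 17*d/16))
(R(-128) + s)*(r(-24) + 11090) = (16/(11 + 17*(-128)) + 3456)*(147 + 11090) = (16/(11 - 2176) + 3456)*11237 = (16/(-2165) + 3456)*11237 = (16*(-1/2165) + 3456)*11237 = (-16/2165 + 3456)*11237 = (7482224/2165)*11237 = 84077751088/2165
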